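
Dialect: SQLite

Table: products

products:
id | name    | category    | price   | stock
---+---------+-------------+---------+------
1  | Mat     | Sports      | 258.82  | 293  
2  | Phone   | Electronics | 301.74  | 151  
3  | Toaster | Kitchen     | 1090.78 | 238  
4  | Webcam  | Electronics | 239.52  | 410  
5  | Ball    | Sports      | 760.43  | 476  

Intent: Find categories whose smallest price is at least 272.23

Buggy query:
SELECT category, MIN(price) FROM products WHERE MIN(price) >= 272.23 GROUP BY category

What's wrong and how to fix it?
Bug: Aggregates like MIN are computed per group after WHERE runs

Fix: Use HAVING for the per-group MIN condition

Corrected query:
SELECT category, MIN(price) FROM products GROUP BY category HAVING MIN(price) >= 272.23

Result:
category | MIN(price)
---------+-----------
Kitchen  | 1090.78   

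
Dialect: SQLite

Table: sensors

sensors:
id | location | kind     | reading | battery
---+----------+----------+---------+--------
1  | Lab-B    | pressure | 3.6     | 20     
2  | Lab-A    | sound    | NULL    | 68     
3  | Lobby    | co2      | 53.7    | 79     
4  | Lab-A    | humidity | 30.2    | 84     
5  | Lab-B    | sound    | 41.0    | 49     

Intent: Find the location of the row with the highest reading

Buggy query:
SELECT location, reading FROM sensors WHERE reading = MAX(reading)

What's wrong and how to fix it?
Bug: MAX(reading) is an aggregate and cannot be used directly in WHERE

Fix: Use a subquery: WHERE reading = (SELECT MAX(reading) FROM sensors)

Corrected query:
SELECT location, reading FROM sensors WHERE reading = (SELECT MAX(reading) FROM sensors)

Result:
location | reading
---------+--------
Lobby    | 53.7   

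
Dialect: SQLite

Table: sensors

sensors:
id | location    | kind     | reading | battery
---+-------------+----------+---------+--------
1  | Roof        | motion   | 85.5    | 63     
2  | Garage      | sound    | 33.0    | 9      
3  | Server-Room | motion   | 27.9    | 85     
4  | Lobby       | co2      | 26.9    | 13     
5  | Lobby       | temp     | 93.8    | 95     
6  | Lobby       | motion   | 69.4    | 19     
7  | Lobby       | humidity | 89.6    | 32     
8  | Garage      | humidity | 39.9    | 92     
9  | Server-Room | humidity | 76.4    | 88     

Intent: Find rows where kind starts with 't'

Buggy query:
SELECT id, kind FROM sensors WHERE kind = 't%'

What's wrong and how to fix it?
Bug: '=' compares the literal string including the % character; pattern matching needs LIKE

Fix: Replace '=' with LIKE so 't%' is treated as a pattern

Corrected query:
SELECT id, kind FROM sensors WHERE kind LIKE 't%'

Result:
id | kind
---+-----
5  | temp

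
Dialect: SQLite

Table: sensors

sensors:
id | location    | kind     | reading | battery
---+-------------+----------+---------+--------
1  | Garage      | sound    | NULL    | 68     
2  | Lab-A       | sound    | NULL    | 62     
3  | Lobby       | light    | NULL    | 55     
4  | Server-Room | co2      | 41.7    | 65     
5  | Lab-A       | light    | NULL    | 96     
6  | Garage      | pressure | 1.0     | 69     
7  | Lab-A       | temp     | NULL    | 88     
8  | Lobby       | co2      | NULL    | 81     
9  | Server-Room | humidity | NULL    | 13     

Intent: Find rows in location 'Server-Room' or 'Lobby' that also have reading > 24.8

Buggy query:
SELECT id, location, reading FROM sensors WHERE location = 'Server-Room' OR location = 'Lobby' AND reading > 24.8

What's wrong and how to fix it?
Bug: AND binds tighter than OR, so this parses as location = 'Server-Room' OR (location = 'Lobby' AND reading > 24.8)

Fix: Add parentheses around the OR so the AND applies to both alternatives

Corrected query:
SELECT id, location, reading FROM sensors WHERE (location = 'Server-Room' OR location = 'Lobby') AND reading > 24.8

Result:
id | location    | reading
---+-------------+--------
4  | Server-Room | 41.7   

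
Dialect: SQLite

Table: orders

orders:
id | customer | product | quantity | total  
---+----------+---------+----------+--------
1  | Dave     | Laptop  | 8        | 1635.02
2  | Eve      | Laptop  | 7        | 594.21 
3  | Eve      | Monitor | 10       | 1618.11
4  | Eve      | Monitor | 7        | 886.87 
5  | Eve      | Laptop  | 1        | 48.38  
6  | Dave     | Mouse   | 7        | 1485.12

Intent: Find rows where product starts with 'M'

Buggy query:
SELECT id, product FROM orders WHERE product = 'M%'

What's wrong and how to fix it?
Bug: Wildcards only work with LIKE; '=' treats '%' as a literal character

Fix: Use LIKE for wildcard pattern matching

Corrected query:
SELECT id, product FROM orders WHERE product LIKE 'M%'

Result:
id | product
---+--------
3  | Monitor
4  | Monitor
6  | Mouse  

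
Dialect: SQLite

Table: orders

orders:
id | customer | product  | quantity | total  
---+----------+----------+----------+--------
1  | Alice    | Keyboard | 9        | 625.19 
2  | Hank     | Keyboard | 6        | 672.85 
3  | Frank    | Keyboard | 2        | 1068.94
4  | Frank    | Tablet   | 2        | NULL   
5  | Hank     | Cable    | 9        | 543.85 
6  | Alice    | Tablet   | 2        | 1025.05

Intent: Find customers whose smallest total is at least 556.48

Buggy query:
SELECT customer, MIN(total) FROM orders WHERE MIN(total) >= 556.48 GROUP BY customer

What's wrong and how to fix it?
Bug: MIN() in WHERE is a misuse of aggregate

Fix: Replace WHERE with HAVING after the GROUP BY

Corrected query:
SELECT customer, MIN(total) FROM orders GROUP BY customer HAVING MIN(total) >= 556.48

Result:
customer | MIN(total)
---------+-----------
Alice    | 625.19    
Frank    | 1068.94   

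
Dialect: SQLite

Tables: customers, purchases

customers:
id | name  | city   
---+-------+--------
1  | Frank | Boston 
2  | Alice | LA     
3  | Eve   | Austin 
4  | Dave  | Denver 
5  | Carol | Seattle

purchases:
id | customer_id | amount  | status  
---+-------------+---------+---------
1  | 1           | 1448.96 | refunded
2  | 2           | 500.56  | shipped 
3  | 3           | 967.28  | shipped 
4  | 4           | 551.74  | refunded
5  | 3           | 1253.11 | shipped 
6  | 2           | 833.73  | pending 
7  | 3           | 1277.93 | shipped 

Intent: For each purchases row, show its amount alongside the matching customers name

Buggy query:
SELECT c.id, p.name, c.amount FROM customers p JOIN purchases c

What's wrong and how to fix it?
Bug: Missing join condition: each purchases row is matched to all customers rows instead of just its own

Fix: Specify the join condition linking the foreign key to the parent id

Corrected query:
SELECT c.id, p.name, c.amount FROM customers p JOIN purchases c ON c.customer_id = p.id

Result:
id | name  | amount 
---+-------+--------
1  | Frank | 1448.96
2  | Alice | 500.56 
3  | Eve   | 967.28 
4  | Dave  | 551.74 
5  | Eve   | 1253.11
6  | Alice | 833.73 
7  | Eve   | 1277.93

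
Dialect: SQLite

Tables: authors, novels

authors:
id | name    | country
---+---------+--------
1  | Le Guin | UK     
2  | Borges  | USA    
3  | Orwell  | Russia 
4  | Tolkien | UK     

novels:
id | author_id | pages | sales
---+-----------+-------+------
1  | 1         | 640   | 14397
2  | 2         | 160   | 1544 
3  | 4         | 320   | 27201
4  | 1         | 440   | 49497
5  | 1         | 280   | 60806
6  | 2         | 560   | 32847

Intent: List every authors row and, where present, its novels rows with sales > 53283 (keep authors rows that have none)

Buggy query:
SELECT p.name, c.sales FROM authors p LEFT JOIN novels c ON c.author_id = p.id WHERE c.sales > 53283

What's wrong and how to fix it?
Bug: Filtering c.sales in WHERE discards the NULL rows produced by LEFT JOIN, turning it into an inner join

Fix: Put 'c.sales > 53283' in the JOIN's ON clause instead of WHERE

Corrected query:
SELECT p.name, c.sales FROM authors p LEFT JOIN novels c ON c.author_id = p.id AND c.sales > 53283

Result:
name    | sales
--------+------
Le Guin | 60806
Borges  | NULL 
Orwell  | NULL 
Tolkien | NULL 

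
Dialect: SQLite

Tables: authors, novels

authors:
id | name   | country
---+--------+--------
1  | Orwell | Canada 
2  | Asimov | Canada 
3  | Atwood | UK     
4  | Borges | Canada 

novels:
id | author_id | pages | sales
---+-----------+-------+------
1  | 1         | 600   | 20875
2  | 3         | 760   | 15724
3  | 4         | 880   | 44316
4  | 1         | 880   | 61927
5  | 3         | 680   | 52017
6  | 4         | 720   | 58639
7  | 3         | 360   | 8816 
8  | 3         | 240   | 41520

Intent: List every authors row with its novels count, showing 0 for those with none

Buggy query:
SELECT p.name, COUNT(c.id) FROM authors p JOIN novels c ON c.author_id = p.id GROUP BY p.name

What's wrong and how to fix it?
Bug: An inner join excludes parents with zero children

Fix: Switch to LEFT JOIN to retain unmatched parent rows

Corrected query:
SELECT p.name, COUNT(c.id) FROM authors p LEFT JOIN novels c ON c.author_id = p.id GROUP BY p.name

Result:
name   | COUNT(c.id)
-------+------------
Asimov | 0          
Atwood | 4          
Borges | 2          
Orwell | 2          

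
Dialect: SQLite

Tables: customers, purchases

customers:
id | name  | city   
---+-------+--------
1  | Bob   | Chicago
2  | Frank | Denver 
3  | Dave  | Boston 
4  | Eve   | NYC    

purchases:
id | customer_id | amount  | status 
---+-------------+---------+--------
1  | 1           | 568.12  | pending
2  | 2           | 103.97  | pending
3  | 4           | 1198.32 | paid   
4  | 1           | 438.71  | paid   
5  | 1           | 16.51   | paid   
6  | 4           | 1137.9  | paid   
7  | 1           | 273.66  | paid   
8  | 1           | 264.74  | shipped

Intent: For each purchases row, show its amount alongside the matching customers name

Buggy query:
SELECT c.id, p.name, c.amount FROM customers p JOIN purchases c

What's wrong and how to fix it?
Bug: Missing join condition: each purchases row is matched to all customers rows instead of just its own

Fix: Specify the join condition linking the foreign key to the parent id

Corrected query:
SELECT c.id, p.name, c.amount FROM customers p JOIN purchases c ON c.customer_id = p.id

Result:
id | name  | amount 
---+-------+--------
1  | Bob   | 568.12 
2  | Frank | 103.97 
3  | Eve   | 1198.32
4  | Bob   | 438.71 
5  | Bob   | 16.51  
6  | Eve   | 1137.9 
7  | Bob   | 273.66 
8  | Bob   | 264.74 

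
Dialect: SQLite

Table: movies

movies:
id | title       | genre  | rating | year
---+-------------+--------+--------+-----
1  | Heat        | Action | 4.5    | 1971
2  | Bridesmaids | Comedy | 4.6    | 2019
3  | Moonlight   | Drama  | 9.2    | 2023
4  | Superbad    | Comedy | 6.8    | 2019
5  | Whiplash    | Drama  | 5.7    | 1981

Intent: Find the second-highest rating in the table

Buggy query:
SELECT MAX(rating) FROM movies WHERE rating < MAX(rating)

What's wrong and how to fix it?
Bug: MAX(rating) on the right of the comparison is an aggregate-in-WHERE error

Fix: Put the inner MAX in a scalar subquery

Corrected query:
SELECT MAX(rating) FROM movies WHERE rating < (SELECT MAX(rating) FROM movies)

Result:
MAX(rating)
-----------
6.8        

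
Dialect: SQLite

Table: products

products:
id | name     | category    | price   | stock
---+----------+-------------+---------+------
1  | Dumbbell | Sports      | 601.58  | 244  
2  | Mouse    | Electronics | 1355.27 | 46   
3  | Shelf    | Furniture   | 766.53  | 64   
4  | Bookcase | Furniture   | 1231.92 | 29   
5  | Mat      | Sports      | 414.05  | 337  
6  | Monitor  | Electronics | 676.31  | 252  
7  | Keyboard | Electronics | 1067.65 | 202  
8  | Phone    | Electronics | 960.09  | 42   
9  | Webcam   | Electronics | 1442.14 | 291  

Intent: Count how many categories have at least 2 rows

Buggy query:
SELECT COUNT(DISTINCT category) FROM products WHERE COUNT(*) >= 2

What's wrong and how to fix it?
Bug: COUNT(*) cannot appear in WHERE; the per-group count doesn't exist yet

Fix: Use a subquery that GROUPs and filters with HAVING, then count its rows

Corrected query:
SELECT COUNT(*) FROM (SELECT category FROM products GROUP BY category HAVING COUNT(*) >= 2)

Result:
COUNT(*)
--------
3       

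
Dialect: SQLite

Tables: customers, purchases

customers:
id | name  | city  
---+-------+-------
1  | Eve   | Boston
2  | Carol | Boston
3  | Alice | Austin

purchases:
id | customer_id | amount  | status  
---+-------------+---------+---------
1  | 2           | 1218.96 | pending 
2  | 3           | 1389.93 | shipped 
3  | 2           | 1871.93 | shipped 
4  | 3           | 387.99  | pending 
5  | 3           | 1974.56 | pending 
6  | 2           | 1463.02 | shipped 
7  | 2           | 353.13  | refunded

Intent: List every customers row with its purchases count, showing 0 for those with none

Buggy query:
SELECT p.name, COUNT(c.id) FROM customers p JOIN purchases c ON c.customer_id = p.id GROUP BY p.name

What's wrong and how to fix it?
Bug: INNER JOIN drops customers rows that have no matching purchases rows

Fix: Switch to LEFT JOIN to retain unmatched parent rows

Corrected query:
SELECT p.name, COUNT(c.id) FROM customers p LEFT JOIN purchases c ON c.customer_id = p.id GROUP BY p.name

Result:
name  | COUNT(c.id)
------+------------
Alice | 3          
Carol | 4          
Eve   | 0          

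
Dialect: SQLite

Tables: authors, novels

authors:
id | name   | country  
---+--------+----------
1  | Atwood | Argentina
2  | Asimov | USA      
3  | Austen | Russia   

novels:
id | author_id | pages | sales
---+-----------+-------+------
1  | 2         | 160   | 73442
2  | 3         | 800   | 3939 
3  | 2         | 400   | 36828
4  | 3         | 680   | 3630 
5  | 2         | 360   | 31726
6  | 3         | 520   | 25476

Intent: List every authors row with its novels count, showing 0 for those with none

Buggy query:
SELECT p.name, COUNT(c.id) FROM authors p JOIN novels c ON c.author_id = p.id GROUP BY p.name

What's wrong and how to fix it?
Bug: An inner join excludes parents with zero children

Fix: Use LEFT JOIN so parents without children still appear (COUNT(c.id) gives 0)

Corrected query:
SELECT p.name, COUNT(c.id) FROM authors p LEFT JOIN novels c ON c.author_id = p.id GROUP BY p.name

Result:
name   | COUNT(c.id)
-------+------------
Asimov | 3          
Atwood | 0          
Austen | 3          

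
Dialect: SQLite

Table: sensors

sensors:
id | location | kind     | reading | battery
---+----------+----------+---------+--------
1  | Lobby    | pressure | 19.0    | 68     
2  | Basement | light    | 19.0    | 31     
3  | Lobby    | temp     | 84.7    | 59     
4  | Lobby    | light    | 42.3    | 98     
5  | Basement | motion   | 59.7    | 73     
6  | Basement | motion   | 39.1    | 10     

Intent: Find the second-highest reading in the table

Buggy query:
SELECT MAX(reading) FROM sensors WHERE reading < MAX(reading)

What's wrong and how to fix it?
Bug: The inner MAX is an aggregate inside WHERE, which is not allowed

Fix: Compute the overall MAX in a subquery, then take MAX of rows below it

Corrected query:
SELECT MAX(reading) FROM sensors WHERE reading < (SELECT MAX(reading) FROM sensors)

Result:
MAX(reading)
------------
59.7        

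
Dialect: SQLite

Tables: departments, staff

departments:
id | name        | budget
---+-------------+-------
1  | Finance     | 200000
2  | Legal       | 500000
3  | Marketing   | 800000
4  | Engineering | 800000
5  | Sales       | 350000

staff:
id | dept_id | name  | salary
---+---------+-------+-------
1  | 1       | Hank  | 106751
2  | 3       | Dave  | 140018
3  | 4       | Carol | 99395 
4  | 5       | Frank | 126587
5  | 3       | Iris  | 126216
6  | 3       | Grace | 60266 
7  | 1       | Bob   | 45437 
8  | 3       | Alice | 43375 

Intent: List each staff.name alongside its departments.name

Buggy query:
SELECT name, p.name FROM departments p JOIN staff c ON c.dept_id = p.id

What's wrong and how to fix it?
Bug: 'name' exists in both joined tables, so the database can't tell which one is meant

Fix: Qualify the column with its table alias (c.name)

Corrected query:
SELECT c.name, p.name FROM departments p JOIN staff c ON c.dept_id = p.id

Result:
name  | name       
------+------------
Hank  | Finance    
Dave  | Marketing  
Carol | Engineering
Frank | Sales      
Iris  | Marketing  
Grace | Marketing  
Bob   | Finance    
Alice | Marketing  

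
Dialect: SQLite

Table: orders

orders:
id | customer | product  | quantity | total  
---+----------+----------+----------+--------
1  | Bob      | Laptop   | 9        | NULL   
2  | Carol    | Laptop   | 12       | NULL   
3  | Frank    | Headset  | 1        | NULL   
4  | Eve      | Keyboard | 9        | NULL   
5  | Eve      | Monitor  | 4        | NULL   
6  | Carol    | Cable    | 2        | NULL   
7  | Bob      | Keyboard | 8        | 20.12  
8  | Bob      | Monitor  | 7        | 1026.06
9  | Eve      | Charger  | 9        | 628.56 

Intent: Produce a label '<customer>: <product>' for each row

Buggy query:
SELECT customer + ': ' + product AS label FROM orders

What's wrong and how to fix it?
Bug: '+' is numeric addition; on text columns SQLite converts them to 0 instead of concatenating

Fix: Replace + with || to concatenate text

Corrected query:
SELECT customer || ': ' || product AS label FROM orders

Result:
label         
--------------
Bob: Laptop   
Carol: Laptop 
Frank: Headset
Eve: Keyboard 
Eve: Monitor  
Carol: Cable  
Bob: Keyboard 
Bob: Monitor  
Eve: Charger  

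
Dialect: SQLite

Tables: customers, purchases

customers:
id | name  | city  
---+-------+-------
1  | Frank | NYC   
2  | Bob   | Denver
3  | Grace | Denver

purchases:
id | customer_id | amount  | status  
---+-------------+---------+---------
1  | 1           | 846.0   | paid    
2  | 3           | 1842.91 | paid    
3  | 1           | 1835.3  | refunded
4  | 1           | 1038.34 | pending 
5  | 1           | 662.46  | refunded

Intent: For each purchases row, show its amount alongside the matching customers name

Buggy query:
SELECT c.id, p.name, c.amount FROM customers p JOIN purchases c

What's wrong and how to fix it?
Bug: Missing join condition: each purchases row is matched to all customers rows instead of just its own

Fix: Specify the join condition linking the foreign key to the parent id

Corrected query:
SELECT c.id, p.name, c.amount FROM customers p JOIN purchases c ON c.customer_id = p.id

Result:
id | name  | amount 
---+-------+--------
1  | Frank | 846    
2  | Grace | 1842.91
3  | Frank | 1835.3 
4  | Frank | 1038.34
5  | Frank | 662.46 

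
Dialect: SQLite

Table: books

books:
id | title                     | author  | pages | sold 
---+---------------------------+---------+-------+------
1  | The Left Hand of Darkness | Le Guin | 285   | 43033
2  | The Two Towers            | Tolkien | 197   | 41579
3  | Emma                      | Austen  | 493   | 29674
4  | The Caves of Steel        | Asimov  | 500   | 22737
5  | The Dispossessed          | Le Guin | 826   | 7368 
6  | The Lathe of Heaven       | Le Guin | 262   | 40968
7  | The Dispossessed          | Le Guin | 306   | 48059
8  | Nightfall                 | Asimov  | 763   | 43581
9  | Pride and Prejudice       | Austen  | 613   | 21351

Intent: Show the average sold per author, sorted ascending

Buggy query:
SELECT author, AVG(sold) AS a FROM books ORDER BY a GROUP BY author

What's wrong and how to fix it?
Bug: GROUP BY must precede ORDER BY

Fix: Reorder: SELECT … FROM … GROUP BY … ORDER BY …

Corrected query:
SELECT author, AVG(sold) AS a FROM books GROUP BY author ORDER BY a

Result:
author  | a      
--------+--------
Austen  | 25512.5
Asimov  | 33159  
Le Guin | 34857  
Tolkien | 41579  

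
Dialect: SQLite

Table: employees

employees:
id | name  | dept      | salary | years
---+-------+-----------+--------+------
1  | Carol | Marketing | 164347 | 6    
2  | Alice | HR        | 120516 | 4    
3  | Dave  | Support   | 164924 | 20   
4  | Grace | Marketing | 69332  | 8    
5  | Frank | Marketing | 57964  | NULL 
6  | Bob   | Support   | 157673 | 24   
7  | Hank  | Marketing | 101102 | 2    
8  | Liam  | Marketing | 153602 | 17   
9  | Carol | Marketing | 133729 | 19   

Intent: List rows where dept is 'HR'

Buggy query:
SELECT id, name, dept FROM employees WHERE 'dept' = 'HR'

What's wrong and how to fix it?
Bug: Single quotes denote string literals in SQL; the column name is being compared as a constant string

Fix: Reference the column as dept without single quotes

Corrected query:
SELECT id, name, dept FROM employees WHERE dept = 'HR'

Result:
id | name  | dept
---+-------+-----
2  | Alice | HR  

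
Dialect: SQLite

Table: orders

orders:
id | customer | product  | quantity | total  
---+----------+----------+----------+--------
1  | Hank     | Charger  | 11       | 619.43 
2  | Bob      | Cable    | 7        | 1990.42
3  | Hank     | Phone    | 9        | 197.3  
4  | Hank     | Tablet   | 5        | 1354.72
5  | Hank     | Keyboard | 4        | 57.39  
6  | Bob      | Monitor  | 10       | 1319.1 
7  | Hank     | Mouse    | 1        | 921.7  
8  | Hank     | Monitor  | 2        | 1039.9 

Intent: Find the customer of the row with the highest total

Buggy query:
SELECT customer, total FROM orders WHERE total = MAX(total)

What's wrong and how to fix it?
Bug: WHERE is evaluated per row; an aggregate over the whole table isn't defined there

Fix: Use a subquery: WHERE total = (SELECT MAX(total) FROM orders)

Corrected query:
SELECT customer, total FROM orders WHERE total = (SELECT MAX(total) FROM orders)

Result:
customer | total  
---------+--------
Bob      | 1990.42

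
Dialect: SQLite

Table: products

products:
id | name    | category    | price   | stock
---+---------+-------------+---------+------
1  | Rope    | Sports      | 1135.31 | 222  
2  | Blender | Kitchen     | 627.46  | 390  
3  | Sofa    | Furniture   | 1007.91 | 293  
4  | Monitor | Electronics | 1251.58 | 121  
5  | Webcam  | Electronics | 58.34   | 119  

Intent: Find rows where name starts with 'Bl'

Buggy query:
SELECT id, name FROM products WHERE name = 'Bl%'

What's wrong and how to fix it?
Bug: '=' compares the literal string including the % character; pattern matching needs LIKE

Fix: Replace '=' with LIKE so 'Bl%' is treated as a pattern

Corrected query:
SELECT id, name FROM products WHERE name LIKE 'Bl%'

Result:
id | name   
---+--------
2  | Blender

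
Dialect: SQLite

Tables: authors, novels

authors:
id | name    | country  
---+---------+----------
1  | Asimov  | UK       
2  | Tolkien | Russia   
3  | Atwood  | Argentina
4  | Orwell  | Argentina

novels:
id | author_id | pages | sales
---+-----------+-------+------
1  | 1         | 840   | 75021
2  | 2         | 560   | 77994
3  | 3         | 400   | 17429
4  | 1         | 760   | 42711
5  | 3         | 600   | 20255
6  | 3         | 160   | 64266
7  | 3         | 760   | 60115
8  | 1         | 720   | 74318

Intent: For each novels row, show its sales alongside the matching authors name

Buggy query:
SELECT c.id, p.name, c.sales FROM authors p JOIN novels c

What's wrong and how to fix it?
Bug: JOIN with no ON clause produces a cartesian product; every novels row pairs with every authors row

Fix: Specify the join condition linking the foreign key to the parent id

Corrected query:
SELECT c.id, p.name, c.sales FROM authors p JOIN novels c ON c.author_id = p.id

Result:
id | name    | sales
---+---------+------
1  | Asimov  | 75021
2  | Tolkien | 77994
3  | Atwood  | 17429
4  | Asimov  | 42711
5  | Atwood  | 20255
6  | Atwood  | 64266
7  | Atwood  | 60115
8  | Asimov  | 74318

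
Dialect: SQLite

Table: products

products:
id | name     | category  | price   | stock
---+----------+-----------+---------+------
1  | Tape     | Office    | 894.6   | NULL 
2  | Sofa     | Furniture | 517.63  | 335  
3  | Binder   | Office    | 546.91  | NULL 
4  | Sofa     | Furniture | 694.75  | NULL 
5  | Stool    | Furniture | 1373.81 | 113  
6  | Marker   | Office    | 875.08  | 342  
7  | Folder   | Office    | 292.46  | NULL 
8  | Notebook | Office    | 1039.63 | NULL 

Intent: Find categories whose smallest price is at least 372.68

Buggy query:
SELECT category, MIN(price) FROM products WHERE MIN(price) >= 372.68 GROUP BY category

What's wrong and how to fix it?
Bug: MIN() in WHERE is a misuse of aggregate

Fix: Use HAVING for the per-group MIN condition

Corrected query:
SELECT category, MIN(price) FROM products GROUP BY category HAVING MIN(price) >= 372.68

Result:
category  | MIN(price)
----------+-----------
Furniture | 517.63    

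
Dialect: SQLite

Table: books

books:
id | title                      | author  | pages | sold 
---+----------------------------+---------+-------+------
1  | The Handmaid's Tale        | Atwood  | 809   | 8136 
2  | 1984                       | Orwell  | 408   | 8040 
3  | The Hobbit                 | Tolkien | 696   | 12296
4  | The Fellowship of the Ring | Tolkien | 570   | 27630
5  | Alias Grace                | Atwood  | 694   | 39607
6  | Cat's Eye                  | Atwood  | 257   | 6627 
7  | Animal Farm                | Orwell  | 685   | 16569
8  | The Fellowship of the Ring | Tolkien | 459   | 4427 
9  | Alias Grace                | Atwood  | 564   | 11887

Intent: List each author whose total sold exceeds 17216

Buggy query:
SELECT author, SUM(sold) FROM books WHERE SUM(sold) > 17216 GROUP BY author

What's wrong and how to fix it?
Bug: Aggregate functions cannot appear in a WHERE clause

Fix: Use HAVING (which filters groups after aggregation) instead of WHERE

Corrected query:
SELECT author, SUM(sold) FROM books GROUP BY author HAVING SUM(sold) > 17216

Result:
author  | SUM(sold)
--------+----------
Atwood  | 66257    
Orwell  | 24609    
Tolkien | 44353    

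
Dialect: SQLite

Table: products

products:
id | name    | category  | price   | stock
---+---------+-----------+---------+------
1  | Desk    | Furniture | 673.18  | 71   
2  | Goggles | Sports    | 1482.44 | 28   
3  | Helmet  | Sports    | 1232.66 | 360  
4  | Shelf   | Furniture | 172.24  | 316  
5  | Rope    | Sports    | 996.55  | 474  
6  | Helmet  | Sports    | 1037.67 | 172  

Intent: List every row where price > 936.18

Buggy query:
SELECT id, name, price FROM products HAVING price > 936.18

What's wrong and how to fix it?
Bug: HAVING filters the output of aggregation, but this query has no GROUP BY and no aggregate functions, so SQLite rejects it (HAVING clause on a non-aggregate query); the condition here is per row

Fix: Use WHERE for row-level filtering

Corrected query:
SELECT id, name, price FROM products WHERE price > 936.18

Result:
id | name    | price  
---+---------+--------
2  | Goggles | 1482.44
3  | Helmet  | 1232.66
5  | Rope    | 996.55 
6  | Helmet  | 1037.67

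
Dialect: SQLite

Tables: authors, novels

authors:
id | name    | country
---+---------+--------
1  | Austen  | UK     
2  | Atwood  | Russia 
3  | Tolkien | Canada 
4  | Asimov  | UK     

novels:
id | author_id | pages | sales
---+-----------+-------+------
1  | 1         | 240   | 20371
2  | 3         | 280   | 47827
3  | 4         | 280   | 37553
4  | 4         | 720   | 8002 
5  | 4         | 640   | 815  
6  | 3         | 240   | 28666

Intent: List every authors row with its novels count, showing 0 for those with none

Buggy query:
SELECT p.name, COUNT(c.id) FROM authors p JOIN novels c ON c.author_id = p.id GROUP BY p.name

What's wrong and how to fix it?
Bug: INNER JOIN drops authors rows that have no matching novels rows

Fix: Use LEFT JOIN so parents without children still appear (COUNT(c.id) gives 0)

Corrected query:
SELECT p.name, COUNT(c.id) FROM authors p LEFT JOIN novels c ON c.author_id = p.id GROUP BY p.name

Result:
name    | COUNT(c.id)
--------+------------
Asimov  | 3          
Atwood  | 0          
Austen  | 1          
Tolkien | 2          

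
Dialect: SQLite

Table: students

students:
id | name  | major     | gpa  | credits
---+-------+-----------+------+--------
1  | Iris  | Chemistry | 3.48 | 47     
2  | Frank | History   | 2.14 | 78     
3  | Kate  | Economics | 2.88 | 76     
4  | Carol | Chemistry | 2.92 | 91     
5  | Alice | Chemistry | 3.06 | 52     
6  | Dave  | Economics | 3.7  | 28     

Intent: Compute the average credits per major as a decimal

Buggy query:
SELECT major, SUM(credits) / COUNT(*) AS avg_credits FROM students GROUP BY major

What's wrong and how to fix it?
Bug: SUM(credits) and COUNT(*) are both integers; the division truncates the fractional part

Fix: Cast one side to REAL so the division keeps the fractional part

Corrected query:
SELECT major, SUM(credits) * 1.0 / COUNT(*) AS avg_credits FROM students GROUP BY major

Result:
major     | avg_credits
----------+------------
Chemistry | 63.333333  
Economics | 52         
History   | 78         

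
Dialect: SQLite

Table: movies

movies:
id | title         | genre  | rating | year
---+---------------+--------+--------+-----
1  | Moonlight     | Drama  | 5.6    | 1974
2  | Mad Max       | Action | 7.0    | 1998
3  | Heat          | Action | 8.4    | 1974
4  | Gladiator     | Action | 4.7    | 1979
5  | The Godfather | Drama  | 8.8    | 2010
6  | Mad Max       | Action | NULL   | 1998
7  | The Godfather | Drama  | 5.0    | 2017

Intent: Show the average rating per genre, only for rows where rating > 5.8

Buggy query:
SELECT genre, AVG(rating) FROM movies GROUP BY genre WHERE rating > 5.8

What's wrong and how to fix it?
Bug: Row-level WHERE must come before GROUP BY in the clause order

Fix: Move the WHERE clause before GROUP BY

Corrected query:
SELECT genre, AVG(rating) FROM movies WHERE rating > 5.8 GROUP BY genre

Result:
genre  | AVG(rating)
-------+------------
Action | 7.7        
Drama  | 8.8        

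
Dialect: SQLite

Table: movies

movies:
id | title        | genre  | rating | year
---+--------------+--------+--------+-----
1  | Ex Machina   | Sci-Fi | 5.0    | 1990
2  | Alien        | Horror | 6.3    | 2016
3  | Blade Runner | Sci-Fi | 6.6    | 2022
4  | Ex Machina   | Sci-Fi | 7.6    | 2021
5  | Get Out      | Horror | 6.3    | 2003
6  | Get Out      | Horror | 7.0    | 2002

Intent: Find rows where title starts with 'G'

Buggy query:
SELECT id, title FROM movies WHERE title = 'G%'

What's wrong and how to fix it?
Bug: '=' compares the literal string including the % character; pattern matching needs LIKE

Fix: Use LIKE for wildcard pattern matching

Corrected query:
SELECT id, title FROM movies WHERE title LIKE 'G%'

Result:
id | title  
---+--------
5  | Get Out
6  | Get Out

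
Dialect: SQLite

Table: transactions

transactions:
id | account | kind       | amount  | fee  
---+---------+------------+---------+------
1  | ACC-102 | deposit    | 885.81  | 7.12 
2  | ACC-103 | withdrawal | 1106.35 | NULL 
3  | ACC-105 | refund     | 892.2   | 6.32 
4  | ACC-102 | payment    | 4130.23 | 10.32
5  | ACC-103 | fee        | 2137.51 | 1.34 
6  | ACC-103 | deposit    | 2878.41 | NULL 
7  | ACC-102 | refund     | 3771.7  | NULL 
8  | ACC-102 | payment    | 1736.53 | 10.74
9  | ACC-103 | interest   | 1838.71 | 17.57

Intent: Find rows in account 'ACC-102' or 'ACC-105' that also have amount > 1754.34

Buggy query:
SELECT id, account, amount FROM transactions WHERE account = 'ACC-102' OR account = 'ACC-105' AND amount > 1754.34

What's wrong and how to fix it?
Bug: Without parentheses, AND is evaluated before OR, so the amount filter only applies to the 'ACC-105' branch

Fix: Group the OR with parentheses (or use IN), then AND the threshold

Corrected query:
SELECT id, account, amount FROM transactions WHERE (account = 'ACC-102' OR account = 'ACC-105') AND amount > 1754.34

Result:
id | account | amount 
---+---------+--------
4  | ACC-102 | 4130.23
7  | ACC-102 | 3771.7 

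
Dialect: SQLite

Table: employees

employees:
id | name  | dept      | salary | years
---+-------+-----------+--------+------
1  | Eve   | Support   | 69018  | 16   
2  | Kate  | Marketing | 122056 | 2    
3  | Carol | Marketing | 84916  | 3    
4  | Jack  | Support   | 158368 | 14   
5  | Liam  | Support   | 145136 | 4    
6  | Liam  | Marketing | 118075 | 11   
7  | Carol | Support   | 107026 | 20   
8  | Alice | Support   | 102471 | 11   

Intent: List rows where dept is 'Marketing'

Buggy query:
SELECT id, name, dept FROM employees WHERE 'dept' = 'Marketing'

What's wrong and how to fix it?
Bug: 'dept' in single quotes is a string literal, not the column; the comparison is literal-vs-literal and never true

Fix: Reference the column as dept without single quotes

Corrected query:
SELECT id, name, dept FROM employees WHERE dept = 'Marketing'

Result:
id | name  | dept     
---+-------+----------
2  | Kate  | Marketing
3  | Carol | Marketing
6  | Liam  | Marketing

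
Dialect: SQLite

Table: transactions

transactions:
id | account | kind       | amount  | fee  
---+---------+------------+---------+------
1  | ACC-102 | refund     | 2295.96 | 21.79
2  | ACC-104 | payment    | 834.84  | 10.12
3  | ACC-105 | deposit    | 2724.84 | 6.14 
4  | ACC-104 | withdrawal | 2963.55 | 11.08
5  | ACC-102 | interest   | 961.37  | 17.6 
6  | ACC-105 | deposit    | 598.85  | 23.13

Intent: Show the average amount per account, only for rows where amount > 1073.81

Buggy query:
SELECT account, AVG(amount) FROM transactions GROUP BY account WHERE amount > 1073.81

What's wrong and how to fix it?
Bug: WHERE cannot follow GROUP BY

Fix: Place WHERE between FROM and GROUP BY

Corrected query:
SELECT account, AVG(amount) FROM transactions WHERE amount > 1073.81 GROUP BY account

Result:
account | AVG(amount)
--------+------------
ACC-102 | 2295.96    
ACC-104 | 2963.55    
ACC-105 | 2724.84    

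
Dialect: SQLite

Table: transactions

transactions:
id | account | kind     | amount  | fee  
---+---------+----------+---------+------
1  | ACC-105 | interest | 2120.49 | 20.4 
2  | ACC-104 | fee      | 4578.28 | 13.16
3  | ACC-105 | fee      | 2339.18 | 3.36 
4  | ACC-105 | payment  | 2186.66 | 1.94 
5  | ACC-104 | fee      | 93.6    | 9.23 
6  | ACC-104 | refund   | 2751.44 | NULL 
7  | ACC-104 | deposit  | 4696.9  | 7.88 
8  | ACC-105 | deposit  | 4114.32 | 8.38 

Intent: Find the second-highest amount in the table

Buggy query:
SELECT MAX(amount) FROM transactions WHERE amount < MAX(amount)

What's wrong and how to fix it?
Bug: MAX(amount) on the right of the comparison is an aggregate-in-WHERE error

Fix: Put the inner MAX in a scalar subquery

Corrected query:
SELECT MAX(amount) FROM transactions WHERE amount < (SELECT MAX(amount) FROM transactions)

Result:
MAX(amount)
-----------
4578.28    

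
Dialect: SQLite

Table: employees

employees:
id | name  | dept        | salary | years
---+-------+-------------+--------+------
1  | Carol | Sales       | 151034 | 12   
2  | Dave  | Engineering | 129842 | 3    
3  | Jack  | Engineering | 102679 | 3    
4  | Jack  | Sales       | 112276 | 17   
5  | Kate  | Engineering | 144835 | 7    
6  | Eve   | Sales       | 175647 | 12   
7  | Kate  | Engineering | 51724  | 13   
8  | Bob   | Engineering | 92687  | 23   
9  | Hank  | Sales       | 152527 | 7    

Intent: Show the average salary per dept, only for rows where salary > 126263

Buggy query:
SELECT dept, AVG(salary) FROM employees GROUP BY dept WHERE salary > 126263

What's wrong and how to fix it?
Bug: Row-level WHERE must come before GROUP BY in the clause order

Fix: Place WHERE between FROM and GROUP BY

Corrected query:
SELECT dept, AVG(salary) FROM employees WHERE salary > 126263 GROUP BY dept

Result:
dept        | AVG(salary)
------------+------------
Engineering | 137338.5   
Sales       | 159736     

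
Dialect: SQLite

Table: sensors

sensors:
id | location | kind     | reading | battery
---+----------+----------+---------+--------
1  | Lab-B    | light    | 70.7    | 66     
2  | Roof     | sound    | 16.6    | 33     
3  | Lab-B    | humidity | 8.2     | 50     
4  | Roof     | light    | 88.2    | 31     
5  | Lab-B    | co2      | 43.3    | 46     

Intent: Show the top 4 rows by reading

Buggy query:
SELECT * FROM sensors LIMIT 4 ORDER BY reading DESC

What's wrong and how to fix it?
Bug: ORDER BY cannot follow LIMIT; LIMIT is the final clause

Fix: Swap the clauses: ORDER BY first, then LIMIT

Corrected query:
SELECT * FROM sensors ORDER BY reading DESC LIMIT 4

Result:
id | location | kind  | reading | battery
---+----------+-------+---------+--------
4  | Roof     | light | 88.2    | 31     
1  | Lab-B    | light | 70.7    | 66     
5  | Lab-B    | co2   | 43.3    | 46     
2  | Roof     | sound | 16.6    | 33     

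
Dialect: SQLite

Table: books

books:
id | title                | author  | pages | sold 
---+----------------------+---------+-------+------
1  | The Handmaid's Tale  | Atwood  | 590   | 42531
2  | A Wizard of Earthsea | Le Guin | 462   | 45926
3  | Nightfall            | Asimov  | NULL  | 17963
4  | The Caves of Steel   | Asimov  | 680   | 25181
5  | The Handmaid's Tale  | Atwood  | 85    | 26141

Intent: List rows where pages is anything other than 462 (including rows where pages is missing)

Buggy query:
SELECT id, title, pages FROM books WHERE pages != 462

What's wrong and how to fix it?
Bug: Inequality against NULL is unknown, not true; rows with NULL are dropped

Fix: Add an explicit OR pages IS NULL to include the missing-value rows

Corrected query:
SELECT id, title, pages FROM books WHERE pages != 462 OR pages IS NULL

Result:
id | title               | pages
---+---------------------+------
1  | The Handmaid's Tale | 590  
3  | Nightfall           | NULL 
4  | The Caves of Steel  | 680  
5  | The Handmaid's Tale | 85   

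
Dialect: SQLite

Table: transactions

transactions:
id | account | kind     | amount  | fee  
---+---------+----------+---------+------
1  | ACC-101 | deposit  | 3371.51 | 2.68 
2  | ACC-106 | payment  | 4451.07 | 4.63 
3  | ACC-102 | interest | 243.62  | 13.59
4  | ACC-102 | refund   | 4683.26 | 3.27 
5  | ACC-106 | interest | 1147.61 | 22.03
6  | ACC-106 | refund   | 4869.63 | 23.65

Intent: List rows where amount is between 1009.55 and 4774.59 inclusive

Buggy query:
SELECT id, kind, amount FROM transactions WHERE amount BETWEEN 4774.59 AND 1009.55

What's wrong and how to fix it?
Bug: The bounds are reversed; BETWEEN a AND b requires a <= b to match anything

Fix: Write BETWEEN 1009.55 AND 4774.59

Corrected query:
SELECT id, kind, amount FROM transactions WHERE amount BETWEEN 1009.55 AND 4774.59

Result:
id | kind     | amount 
---+----------+--------
1  | deposit  | 3371.51
2  | payment  | 4451.07
4  | refund   | 4683.26
5  | interest | 1147.61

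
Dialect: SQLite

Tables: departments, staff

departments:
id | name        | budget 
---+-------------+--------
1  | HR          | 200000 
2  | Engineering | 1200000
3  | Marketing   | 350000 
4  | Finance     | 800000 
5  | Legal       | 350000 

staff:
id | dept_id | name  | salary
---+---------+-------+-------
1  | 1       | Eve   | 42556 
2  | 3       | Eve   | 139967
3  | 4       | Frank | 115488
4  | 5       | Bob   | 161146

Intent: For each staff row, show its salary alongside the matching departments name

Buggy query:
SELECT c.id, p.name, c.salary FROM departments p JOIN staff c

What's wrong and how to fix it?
Bug: Missing join condition: each staff row is matched to all departments rows instead of just its own

Fix: Specify the join condition linking the foreign key to the parent id

Corrected query:
SELECT c.id, p.name, c.salary FROM departments p JOIN staff c ON c.dept_id = p.id

Result:
id | name      | salary
---+-----------+-------
1  | HR        | 42556 
2  | Marketing | 139967
3  | Finance   | 115488
4  | Legal     | 161146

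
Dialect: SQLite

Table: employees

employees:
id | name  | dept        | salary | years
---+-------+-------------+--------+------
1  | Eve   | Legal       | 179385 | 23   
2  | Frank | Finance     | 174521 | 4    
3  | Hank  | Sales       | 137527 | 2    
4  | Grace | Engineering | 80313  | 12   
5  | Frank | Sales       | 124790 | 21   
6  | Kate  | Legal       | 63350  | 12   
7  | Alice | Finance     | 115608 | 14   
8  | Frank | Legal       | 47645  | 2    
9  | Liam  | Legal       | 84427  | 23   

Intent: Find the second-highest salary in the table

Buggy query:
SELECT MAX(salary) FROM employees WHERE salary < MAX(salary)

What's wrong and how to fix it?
Bug: MAX(salary) on the right of the comparison is an aggregate-in-WHERE error

Fix: Compute the overall MAX in a subquery, then take MAX of rows below it

Corrected query:
SELECT MAX(salary) FROM employees WHERE salary < (SELECT MAX(salary) FROM employees)

Result:
MAX(salary)
-----------
174521     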